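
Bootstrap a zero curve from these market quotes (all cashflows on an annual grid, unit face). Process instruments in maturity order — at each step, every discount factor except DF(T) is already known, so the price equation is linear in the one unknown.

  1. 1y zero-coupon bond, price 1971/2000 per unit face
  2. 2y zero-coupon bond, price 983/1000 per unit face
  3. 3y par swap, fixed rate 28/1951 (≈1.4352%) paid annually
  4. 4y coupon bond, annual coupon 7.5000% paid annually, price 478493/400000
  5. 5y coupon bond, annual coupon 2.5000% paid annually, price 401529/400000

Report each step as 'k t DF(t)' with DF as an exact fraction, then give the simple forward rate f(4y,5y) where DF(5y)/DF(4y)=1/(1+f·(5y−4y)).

1 1 1971/2000
2 2 983/1000
3 3 479/500
4 4 4543/5000
5 5 4429/5000
f(4y,5y) = ((4543/5000)/(4429/5000) − 1)/(1) = 114/4429 ≈ 2.5739%

step 1 [1y] zero: DF = P = 1971/2000 ≈ 0.985500
step 2 [2y] zero: DF = P = 983/1000 ≈ 0.983000
step 3 [3y] swap r/1=28/1951: DF=(1 − 28/1951·(0.985500+0.983000))/(1+28/1951) = 479/500 ≈ 0.958000
step 4 [4y] bond c/1=3/40: DF=(478493/400000 − 3/40·(0.985500+0.983000+0.958000))/(1+3/40) = 4543/5000 ≈ 0.908600
step 5 [5y] bond c/1=1/40: DF=(401529/400000 − 1/40·(0.985500+0.983000+0.958000+0.908600))/(1+1/40) = 4429/5000 ≈ 0.885800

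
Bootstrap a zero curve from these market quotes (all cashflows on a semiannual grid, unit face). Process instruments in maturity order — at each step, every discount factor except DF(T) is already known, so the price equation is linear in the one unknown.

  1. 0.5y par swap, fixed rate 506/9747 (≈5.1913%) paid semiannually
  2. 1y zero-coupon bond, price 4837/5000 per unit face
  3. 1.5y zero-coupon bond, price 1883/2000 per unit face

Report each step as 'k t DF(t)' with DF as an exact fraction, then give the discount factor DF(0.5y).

step 1 [0.5y] swap r/2=253/9747: DF=(1 − 253/9747·(0))/(1+253/9747) = 9747/10000 ≈ 0.974700
step 2 [1y] zero: DF = P = 4837/5000 ≈ 0.967400
step 3 [1.5y] zero: DF = P = 1883/2000 ≈ 0.941500

1 1/2 9747/10000
2 1 4837/5000
3 3/2 1883/2000
DF(0.5y) = 9747/10000 ≈ 0.974700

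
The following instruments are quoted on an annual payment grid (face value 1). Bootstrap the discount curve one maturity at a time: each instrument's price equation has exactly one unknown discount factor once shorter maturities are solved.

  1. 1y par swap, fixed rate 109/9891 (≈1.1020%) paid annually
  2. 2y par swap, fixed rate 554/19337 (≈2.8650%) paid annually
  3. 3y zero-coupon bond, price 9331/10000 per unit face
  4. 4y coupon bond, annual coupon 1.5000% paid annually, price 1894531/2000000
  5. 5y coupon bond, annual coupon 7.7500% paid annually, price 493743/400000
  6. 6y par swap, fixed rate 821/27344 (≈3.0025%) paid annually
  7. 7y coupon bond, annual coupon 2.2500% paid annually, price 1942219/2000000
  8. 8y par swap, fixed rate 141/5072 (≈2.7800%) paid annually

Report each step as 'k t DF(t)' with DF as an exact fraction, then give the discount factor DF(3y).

step 1 [1y] swap r/1=109/9891: DF=(1 − 109/9891·(0))/(1+109/9891) = 9891/10000 ≈ 0.989100
step 2 [2y] swap r/1=554/19337: DF=(1 − 554/19337·(0.989100))/(1+554/19337) = 4723/5000 ≈ 0.944600
step 3 [3y] zero: DF = P = 9331/10000 ≈ 0.933100
step 4 [4y] bond c/1=3/200: DF=(1894531/2000000 − 3/200·(0.989100+0.944600+0.933100))/(1+3/200) = 8909/10000 ≈ 0.890900
step 5 [5y] bond c/1=31/400: DF=(493743/400000 − 31/400·(0.989100+0.944600+0.933100+0.890900))/(1+31/400) = 8753/10000 ≈ 0.875300
step 6 [6y] swap r/1=821/27344: DF=(1 − 821/27344·(0.989100+0.944600+0.933100+0.890900+0.875300))/(1+821/27344) = 4179/5000 ≈ 0.835800
step 7 [7y] bond c/1=9/400: DF=(1942219/2000000 − 9/400·(0.989100+0.944600+0.933100+0.890900+0.875300+0.835800))/(1+9/400) = 4147/5000 ≈ 0.829400
step 8 [8y] swap r/1=141/5072: DF=(1 − 141/5072·(0.989100+0.944600+0.933100+0.890900+0.875300+0.835800+0.829400))/(1+141/5072) = 4013/5000 ≈ 0.802600

1 1 9891/10000
2 2 4723/5000
3 3 9331/10000
4 4 8909/10000
5 5 8753/10000
6 6 4179/5000
7 7 4147/5000
8 8 4013/5000
DF(3y) = 9331/10000 ≈ 0.933100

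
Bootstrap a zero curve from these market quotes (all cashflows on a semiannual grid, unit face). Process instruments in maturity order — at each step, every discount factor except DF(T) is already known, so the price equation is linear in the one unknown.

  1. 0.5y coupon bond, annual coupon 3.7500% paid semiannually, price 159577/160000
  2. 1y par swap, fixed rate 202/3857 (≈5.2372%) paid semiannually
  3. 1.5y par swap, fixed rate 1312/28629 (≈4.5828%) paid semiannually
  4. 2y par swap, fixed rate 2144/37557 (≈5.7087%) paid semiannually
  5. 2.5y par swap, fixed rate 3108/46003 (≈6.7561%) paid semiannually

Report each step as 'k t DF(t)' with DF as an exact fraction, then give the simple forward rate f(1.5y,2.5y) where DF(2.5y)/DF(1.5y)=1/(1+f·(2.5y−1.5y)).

1 1/2 979/1000
2 1 1899/2000
3 3/2 584/625
4 2 558/625
5 5/2 4223/5000
f(1.5y,2.5y) = ((584/625)/(4223/5000) − 1)/(1) = 449/4223 ≈ 10.6323%

step 1 [0.5y] bond c/2=3/160: DF=(159577/160000 − 3/160·(0))/(1+3/160) = 979/1000 ≈ 0.979000
step 2 [1y] swap r/2=101/3857: DF=(1 − 101/3857·(0.979000))/(1+101/3857) = 1899/2000 ≈ 0.949500
step 3 [1.5y] swap r/2=656/28629: DF=(1 − 656/28629·(0.979000+0.949500))/(1+656/28629) = 584/625 ≈ 0.934400
step 4 [2y] swap r/2=1072/37557: DF=(1 − 1072/37557·(0.979000+0.949500+0.934400))/(1+1072/37557) = 558/625 ≈ 0.892800
step 5 [2.5y] swap r/2=1554/46003: DF=(1 − 1554/46003·(0.979000+0.949500+0.934400+0.892800))/(1+1554/46003) = 4223/5000 ≈ 0.844600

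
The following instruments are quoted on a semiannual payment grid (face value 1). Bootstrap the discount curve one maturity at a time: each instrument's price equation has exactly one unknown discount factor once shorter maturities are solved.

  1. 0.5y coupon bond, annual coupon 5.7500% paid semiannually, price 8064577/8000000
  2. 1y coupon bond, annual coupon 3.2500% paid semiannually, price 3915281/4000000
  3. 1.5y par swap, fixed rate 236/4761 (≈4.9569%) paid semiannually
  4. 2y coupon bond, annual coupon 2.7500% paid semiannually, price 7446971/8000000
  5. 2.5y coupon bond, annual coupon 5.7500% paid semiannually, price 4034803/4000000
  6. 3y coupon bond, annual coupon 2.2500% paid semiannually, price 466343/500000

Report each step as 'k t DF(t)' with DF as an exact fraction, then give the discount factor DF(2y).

1 1/2 9799/10000
2 1 379/400
3 3/2 2323/2500
4 2 1759/2000
5 5/2 8761/10000
6 3 871/1000
DF(2y) = 1759/2000 ≈ 0.879500

step 1 [0.5y] bond c/2=23/800: DF=(8064577/8000000 − 23/800·(0))/(1+23/800) = 9799/10000 ≈ 0.979900
step 2 [1y] bond c/2=13/800: DF=(3915281/4000000 − 13/800·(0.979900))/(1+13/800) = 379/400 ≈ 0.947500
step 3 [1.5y] swap r/2=118/4761: DF=(1 − 118/4761·(0.979900+0.947500))/(1+118/4761) = 2323/2500 ≈ 0.929200
step 4 [2y] bond c/2=11/800: DF=(7446971/8000000 − 11/800·(0.979900+0.947500+0.929200))/(1+11/800) = 1759/2000 ≈ 0.879500
step 5 [2.5y] bond c/2=23/800: DF=(4034803/4000000 − 23/800·(0.979900+0.947500+0.929200+0.879500))/(1+23/800) = 8761/10000 ≈ 0.876100
step 6 [3y] bond c/2=9/800: DF=(466343/500000 − 9/800·(0.979900+0.947500+0.929200+0.879500+0.876100))/(1+9/800) = 871/1000 ≈ 0.871000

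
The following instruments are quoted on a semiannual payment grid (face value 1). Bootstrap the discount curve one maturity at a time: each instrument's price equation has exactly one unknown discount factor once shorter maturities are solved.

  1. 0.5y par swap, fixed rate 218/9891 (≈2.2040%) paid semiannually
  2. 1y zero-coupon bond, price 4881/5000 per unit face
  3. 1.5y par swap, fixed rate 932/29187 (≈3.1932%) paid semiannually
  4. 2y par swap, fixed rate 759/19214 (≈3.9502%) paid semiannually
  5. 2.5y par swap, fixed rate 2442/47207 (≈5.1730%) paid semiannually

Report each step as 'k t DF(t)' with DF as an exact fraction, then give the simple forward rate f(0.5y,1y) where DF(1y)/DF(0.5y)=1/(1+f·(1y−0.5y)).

step 1 [0.5y] swap r/2=109/9891: DF=(1 − 109/9891·(0))/(1+109/9891) = 9891/10000 ≈ 0.989100
step 2 [1y] zero: DF = P = 4881/5000 ≈ 0.976200
step 3 [1.5y] swap r/2=466/29187: DF=(1 − 466/29187·(0.989100+0.976200))/(1+466/29187) = 4767/5000 ≈ 0.953400
step 4 [2y] swap r/2=759/38428: DF=(1 − 759/38428·(0.989100+0.976200+0.953400))/(1+759/38428) = 9241/10000 ≈ 0.924100
step 5 [2.5y] swap r/2=1221/47207: DF=(1 − 1221/47207·(0.989100+0.976200+0.953400+0.924100))/(1+1221/47207) = 8779/10000 ≈ 0.877900

1 1/2 9891/10000
2 1 4881/5000
3 3/2 4767/5000
4 2 9241/10000
5 5/2 8779/10000
f(0.5y,1y) = ((9891/10000)/(4881/5000) − 1)/(1/2) = 43/1627 ≈ 2.6429%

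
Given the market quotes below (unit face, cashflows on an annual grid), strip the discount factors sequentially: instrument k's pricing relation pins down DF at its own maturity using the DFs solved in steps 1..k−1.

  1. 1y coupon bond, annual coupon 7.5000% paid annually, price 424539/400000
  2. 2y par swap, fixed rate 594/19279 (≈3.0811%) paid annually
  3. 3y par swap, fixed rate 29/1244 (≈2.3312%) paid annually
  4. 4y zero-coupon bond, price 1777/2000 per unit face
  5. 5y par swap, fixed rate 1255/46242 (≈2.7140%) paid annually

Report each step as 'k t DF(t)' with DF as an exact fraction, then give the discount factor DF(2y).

step 1 [1y] bond c/1=3/40: DF=(424539/400000 − 3/40·(0))/(1+3/40) = 9873/10000 ≈ 0.987300
step 2 [2y] swap r/1=594/19279: DF=(1 − 594/19279·(0.987300))/(1+594/19279) = 4703/5000 ≈ 0.940600
step 3 [3y] swap r/1=29/1244: DF=(1 − 29/1244·(0.987300+0.940600))/(1+29/1244) = 9333/10000 ≈ 0.933300
step 4 [4y] zero: DF = P = 1777/2000 ≈ 0.888500
step 5 [5y] swap r/1=1255/46242: DF=(1 − 1255/46242·(0.987300+0.940600+0.933300+0.888500))/(1+1255/46242) = 1749/2000 ≈ 0.874500

1 1 9873/10000
2 2 4703/5000
3 3 9333/10000
4 4 1777/2000
5 5 1749/2000
DF(2y) = 4703/5000 ≈ 0.940600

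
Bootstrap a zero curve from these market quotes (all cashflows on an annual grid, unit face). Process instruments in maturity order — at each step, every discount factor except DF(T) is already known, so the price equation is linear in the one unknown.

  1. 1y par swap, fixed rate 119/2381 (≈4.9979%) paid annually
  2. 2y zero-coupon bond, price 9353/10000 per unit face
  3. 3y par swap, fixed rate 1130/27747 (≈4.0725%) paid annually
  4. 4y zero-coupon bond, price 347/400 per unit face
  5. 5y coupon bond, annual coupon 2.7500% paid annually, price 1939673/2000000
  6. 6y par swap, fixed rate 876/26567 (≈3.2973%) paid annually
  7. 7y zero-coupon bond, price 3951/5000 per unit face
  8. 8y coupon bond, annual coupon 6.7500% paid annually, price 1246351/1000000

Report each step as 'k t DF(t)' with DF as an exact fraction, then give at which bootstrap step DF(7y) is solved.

1 1 2381/2500
2 2 9353/10000
3 3 887/1000
4 4 347/400
5 5 529/625
6 6 1031/1250
7 7 3951/5000
8 8 977/1250
DF(7y) is solved at step 7

step 1 [1y] swap r/1=119/2381: DF=(1 − 119/2381·(0))/(1+119/2381) = 2381/2500 ≈ 0.952400
step 2 [2y] zero: DF = P = 9353/10000 ≈ 0.935300
step 3 [3y] swap r/1=1130/27747: DF=(1 − 1130/27747·(0.952400+0.935300))/(1+1130/27747) = 887/1000 ≈ 0.887000
step 4 [4y] zero: DF = P = 347/400 ≈ 0.867500
step 5 [5y] bond c/1=11/400: DF=(1939673/2000000 − 11/400·(0.952400+0.935300+0.887000+0.867500))/(1+11/400) = 529/625 ≈ 0.846400
step 6 [6y] swap r/1=876/26567: DF=(1 − 876/26567·(0.952400+0.935300+0.887000+0.867500+0.846400))/(1+876/26567) = 1031/1250 ≈ 0.824800
step 7 [7y] zero: DF = P = 3951/5000 ≈ 0.790200
step 8 [8y] bond c/1=27/400: DF=(1246351/1000000 − 27/400·(0.952400+0.935300+0.887000+0.867500+0.846400+0.824800+0.790200))/(1+27/400) = 977/1250 ≈ 0.781600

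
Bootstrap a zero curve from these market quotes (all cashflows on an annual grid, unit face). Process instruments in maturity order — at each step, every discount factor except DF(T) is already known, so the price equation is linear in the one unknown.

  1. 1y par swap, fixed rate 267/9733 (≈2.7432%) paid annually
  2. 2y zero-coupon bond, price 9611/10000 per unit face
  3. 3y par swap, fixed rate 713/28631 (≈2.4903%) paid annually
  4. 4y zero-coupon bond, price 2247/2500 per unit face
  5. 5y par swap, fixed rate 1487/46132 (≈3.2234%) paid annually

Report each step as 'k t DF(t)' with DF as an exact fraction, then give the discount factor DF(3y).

step 1 [1y] swap r/1=267/9733: DF=(1 − 267/9733·(0))/(1+267/9733) = 9733/10000 ≈ 0.973300
step 2 [2y] zero: DF = P = 9611/10000 ≈ 0.961100
step 3 [3y] swap r/1=713/28631: DF=(1 − 713/28631·(0.973300+0.961100))/(1+713/28631) = 9287/10000 ≈ 0.928700
step 4 [4y] zero: DF = P = 2247/2500 ≈ 0.898800
step 5 [5y] swap r/1=1487/46132: DF=(1 − 1487/46132·(0.973300+0.961100+0.928700+0.898800))/(1+1487/46132) = 8513/10000 ≈ 0.851300

1 1 9733/10000
2 2 9611/10000
3 3 9287/10000
4 4 2247/2500
5 5 8513/10000
DF(3y) = 9287/10000 ≈ 0.928700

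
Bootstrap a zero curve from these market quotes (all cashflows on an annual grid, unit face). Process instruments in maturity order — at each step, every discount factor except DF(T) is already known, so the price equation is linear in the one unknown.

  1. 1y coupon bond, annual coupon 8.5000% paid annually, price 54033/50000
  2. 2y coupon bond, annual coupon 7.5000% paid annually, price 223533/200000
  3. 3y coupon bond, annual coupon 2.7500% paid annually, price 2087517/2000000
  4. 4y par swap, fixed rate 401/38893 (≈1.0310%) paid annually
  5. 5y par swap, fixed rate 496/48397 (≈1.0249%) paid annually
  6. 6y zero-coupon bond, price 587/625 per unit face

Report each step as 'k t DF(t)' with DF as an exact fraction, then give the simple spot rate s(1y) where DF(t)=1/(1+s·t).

step 1 [1y] bond c/1=17/200: DF=(54033/50000 − 17/200·(0))/(1+17/200) = 249/250 ≈ 0.996000
step 2 [2y] bond c/1=3/40: DF=(223533/200000 − 3/40·(0.996000))/(1+3/40) = 4851/5000 ≈ 0.970200
step 3 [3y] bond c/1=11/400: DF=(2087517/2000000 − 11/400·(0.996000+0.970200))/(1+11/400) = 602/625 ≈ 0.963200
step 4 [4y] swap r/1=401/38893: DF=(1 − 401/38893·(0.996000+0.970200+0.963200))/(1+401/38893) = 9599/10000 ≈ 0.959900
step 5 [5y] swap r/1=496/48397: DF=(1 − 496/48397·(0.996000+0.970200+0.963200+0.959900))/(1+496/48397) = 594/625 ≈ 0.950400
step 6 [6y] zero: DF = P = 587/625 ≈ 0.939200

1 1 249/250
2 2 4851/5000
3 3 602/625
4 4 9599/10000
5 5 594/625
6 6 587/625
s(1y) = (1/(249/250) − 1)/(1) = 1/249 ≈ 0.4016%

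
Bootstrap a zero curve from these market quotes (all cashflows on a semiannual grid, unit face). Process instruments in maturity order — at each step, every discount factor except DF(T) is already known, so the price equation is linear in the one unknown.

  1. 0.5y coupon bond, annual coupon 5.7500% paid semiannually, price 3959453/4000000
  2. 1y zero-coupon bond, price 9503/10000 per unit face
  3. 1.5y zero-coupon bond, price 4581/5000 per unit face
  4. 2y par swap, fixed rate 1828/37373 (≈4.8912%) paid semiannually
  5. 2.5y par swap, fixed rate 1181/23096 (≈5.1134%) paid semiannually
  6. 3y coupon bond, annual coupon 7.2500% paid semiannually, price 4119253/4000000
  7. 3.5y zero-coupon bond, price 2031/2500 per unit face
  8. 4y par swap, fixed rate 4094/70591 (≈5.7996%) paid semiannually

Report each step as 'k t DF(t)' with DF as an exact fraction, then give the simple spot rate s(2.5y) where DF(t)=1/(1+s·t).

step 1 [0.5y] bond c/2=23/800: DF=(3959453/4000000 − 23/800·(0))/(1+23/800) = 4811/5000 ≈ 0.962200
step 2 [1y] zero: DF = P = 9503/10000 ≈ 0.950300
step 3 [1.5y] zero: DF = P = 4581/5000 ≈ 0.916200
step 4 [2y] swap r/2=914/37373: DF=(1 − 914/37373·(0.962200+0.950300+0.916200))/(1+914/37373) = 4543/5000 ≈ 0.908600
step 5 [2.5y] swap r/2=1181/46192: DF=(1 − 1181/46192·(0.962200+0.950300+0.916200+0.908600))/(1+1181/46192) = 8819/10000 ≈ 0.881900
step 6 [3y] bond c/2=29/800: DF=(4119253/4000000 − 29/800·(0.962200+0.950300+0.916200+0.908600+0.881900))/(1+29/800) = 4161/5000 ≈ 0.832200
step 7 [3.5y] zero: DF = P = 2031/2500 ≈ 0.812400
step 8 [4y] swap r/2=2047/70591: DF=(1 − 2047/70591·(0.962200+0.950300+0.916200+0.908600+0.881900+0.832200+0.812400))/(1+2047/70591) = 7953/10000 ≈ 0.795300

1 1/2 4811/5000
2 1 9503/10000
3 3/2 4581/5000
4 2 4543/5000
5 5/2 8819/10000
6 3 4161/5000
7 7/2 2031/2500
8 4 7953/10000
s(2.5y) = (1/(8819/10000) − 1)/(5/2) = 2362/44095 ≈ 5.3566%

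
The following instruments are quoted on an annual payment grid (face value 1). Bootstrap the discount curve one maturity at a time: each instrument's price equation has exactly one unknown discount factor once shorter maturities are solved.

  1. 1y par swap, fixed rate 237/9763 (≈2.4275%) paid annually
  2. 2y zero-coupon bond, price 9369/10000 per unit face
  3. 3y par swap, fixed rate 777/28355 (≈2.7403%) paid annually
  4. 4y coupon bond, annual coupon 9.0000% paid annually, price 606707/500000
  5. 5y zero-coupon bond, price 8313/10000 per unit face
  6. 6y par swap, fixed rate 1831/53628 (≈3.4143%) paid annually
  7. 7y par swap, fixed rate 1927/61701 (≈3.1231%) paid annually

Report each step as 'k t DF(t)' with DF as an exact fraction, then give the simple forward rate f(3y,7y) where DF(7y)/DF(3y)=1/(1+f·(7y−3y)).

1 1 9763/10000
2 2 9369/10000
3 3 9223/10000
4 4 8791/10000
5 5 8313/10000
6 6 8169/10000
7 7 8073/10000
f(3y,7y) = ((9223/10000)/(8073/10000) − 1)/(4) = 25/702 ≈ 3.5613%

step 1 [1y] swap r/1=237/9763: DF=(1 − 237/9763·(0))/(1+237/9763) = 9763/10000 ≈ 0.976300
step 2 [2y] zero: DF = P = 9369/10000 ≈ 0.936900
step 3 [3y] swap r/1=777/28355: DF=(1 − 777/28355·(0.976300+0.936900))/(1+777/28355) = 9223/10000 ≈ 0.922300
step 4 [4y] bond c/1=9/100: DF=(606707/500000 − 9/100·(0.976300+0.936900+0.922300))/(1+9/100) = 8791/10000 ≈ 0.879100
step 5 [5y] zero: DF = P = 8313/10000 ≈ 0.831300
step 6 [6y] swap r/1=1831/53628: DF=(1 − 1831/53628·(0.976300+0.936900+0.922300+0.879100+0.831300))/(1+1831/53628) = 8169/10000 ≈ 0.816900
step 7 [7y] swap r/1=1927/61701: DF=(1 − 1927/61701·(0.976300+0.936900+0.922300+0.879100+0.831300+0.816900))/(1+1927/61701) = 8073/10000 ≈ 0.807300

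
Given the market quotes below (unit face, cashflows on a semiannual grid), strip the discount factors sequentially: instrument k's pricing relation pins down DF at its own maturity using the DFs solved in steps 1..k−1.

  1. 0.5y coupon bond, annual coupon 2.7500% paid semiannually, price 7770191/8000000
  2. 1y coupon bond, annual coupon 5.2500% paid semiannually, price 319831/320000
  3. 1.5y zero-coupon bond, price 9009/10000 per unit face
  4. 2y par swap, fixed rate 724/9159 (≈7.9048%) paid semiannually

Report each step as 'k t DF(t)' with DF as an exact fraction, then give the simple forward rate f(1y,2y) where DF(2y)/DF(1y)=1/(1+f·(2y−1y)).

step 1 [0.5y] bond c/2=11/800: DF=(7770191/8000000 − 11/800·(0))/(1+11/800) = 9581/10000 ≈ 0.958100
step 2 [1y] bond c/2=21/800: DF=(319831/320000 − 21/800·(0.958100))/(1+21/800) = 4747/5000 ≈ 0.949400
step 3 [1.5y] zero: DF = P = 9009/10000 ≈ 0.900900
step 4 [2y] swap r/2=362/9159: DF=(1 − 362/9159·(0.958100+0.949400+0.900900))/(1+362/9159) = 1069/1250 ≈ 0.855200

1 1/2 9581/10000
2 1 4747/5000
3 3/2 9009/10000
4 2 1069/1250
f(1y,2y) = ((4747/5000)/(1069/1250) − 1)/(1) = 471/4276 ≈ 11.0150%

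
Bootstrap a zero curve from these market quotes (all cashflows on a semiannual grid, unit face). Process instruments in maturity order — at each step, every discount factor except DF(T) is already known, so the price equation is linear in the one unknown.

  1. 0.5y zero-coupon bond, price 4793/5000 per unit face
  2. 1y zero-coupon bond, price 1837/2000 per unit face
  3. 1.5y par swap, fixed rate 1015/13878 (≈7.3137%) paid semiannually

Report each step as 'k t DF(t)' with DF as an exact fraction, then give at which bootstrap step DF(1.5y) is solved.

step 1 [0.5y] zero: DF = P = 4793/5000 ≈ 0.958600
step 2 [1y] zero: DF = P = 1837/2000 ≈ 0.918500
step 3 [1.5y] swap r/2=1015/27756: DF=(1 − 1015/27756·(0.958600+0.918500))/(1+1015/27756) = 1797/2000 ≈ 0.898500

1 1/2 4793/5000
2 1 1837/2000
3 3/2 1797/2000
DF(1.5y) is solved at step 3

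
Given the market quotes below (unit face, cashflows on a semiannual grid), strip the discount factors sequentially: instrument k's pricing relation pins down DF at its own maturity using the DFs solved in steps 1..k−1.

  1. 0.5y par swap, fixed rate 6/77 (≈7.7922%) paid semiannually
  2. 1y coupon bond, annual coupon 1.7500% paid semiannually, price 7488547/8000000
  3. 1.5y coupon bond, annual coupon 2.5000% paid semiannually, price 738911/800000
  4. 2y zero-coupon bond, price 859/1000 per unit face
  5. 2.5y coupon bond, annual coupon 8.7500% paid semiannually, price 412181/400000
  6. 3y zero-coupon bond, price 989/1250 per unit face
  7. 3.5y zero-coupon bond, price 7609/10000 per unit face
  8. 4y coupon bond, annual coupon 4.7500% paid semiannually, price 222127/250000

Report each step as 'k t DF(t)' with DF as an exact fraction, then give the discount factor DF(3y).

step 1 [0.5y] swap r/2=3/77: DF=(1 − 3/77·(0))/(1+3/77) = 77/80 ≈ 0.962500
step 2 [1y] bond c/2=7/800: DF=(7488547/8000000 − 7/800·(0.962500))/(1+7/800) = 2299/2500 ≈ 0.919600
step 3 [1.5y] bond c/2=1/80: DF=(738911/800000 − 1/80·(0.962500+0.919600))/(1+1/80) = 889/1000 ≈ 0.889000
step 4 [2y] zero: DF = P = 859/1000 ≈ 0.859000
step 5 [2.5y] bond c/2=7/160: DF=(412181/400000 − 7/160·(0.962500+0.919600+0.889000+0.859000))/(1+7/160) = 8351/10000 ≈ 0.835100
step 6 [3y] zero: DF = P = 989/1250 ≈ 0.791200
step 7 [3.5y] zero: DF = P = 7609/10000 ≈ 0.760900
step 8 [4y] bond c/2=19/800: DF=(222127/250000 − 19/800·(0.962500+0.919600+0.889000+0.859000+0.835100+0.791200+0.760900))/(1+19/800) = 7283/10000 ≈ 0.728300

1 1/2 77/80
2 1 2299/2500
3 3/2 889/1000
4 2 859/1000
5 5/2 8351/10000
6 3 989/1250
7 7/2 7609/10000
8 4 7283/10000
DF(3y) = 989/1250 ≈ 0.791200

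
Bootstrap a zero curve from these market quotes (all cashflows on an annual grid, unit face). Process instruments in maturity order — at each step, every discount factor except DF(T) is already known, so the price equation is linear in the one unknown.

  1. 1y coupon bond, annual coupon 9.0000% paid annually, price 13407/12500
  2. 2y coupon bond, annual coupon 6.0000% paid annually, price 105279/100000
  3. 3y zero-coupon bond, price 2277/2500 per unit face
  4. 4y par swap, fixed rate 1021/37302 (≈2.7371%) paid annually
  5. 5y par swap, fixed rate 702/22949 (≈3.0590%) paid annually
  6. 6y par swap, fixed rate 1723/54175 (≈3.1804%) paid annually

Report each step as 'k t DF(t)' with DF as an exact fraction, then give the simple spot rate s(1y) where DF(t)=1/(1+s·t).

1 1 123/125
2 2 15/16
3 3 2277/2500
4 4 8979/10000
5 5 2149/2500
6 6 8277/10000
s(1y) = (1/(123/125) − 1)/(1) = 2/123 ≈ 1.6260%

step 1 [1y] bond c/1=9/100: DF=(13407/12500 − 9/100·(0))/(1+9/100) = 123/125 ≈ 0.984000
step 2 [2y] bond c/1=3/50: DF=(105279/100000 − 3/50·(0.984000))/(1+3/50) = 15/16 ≈ 0.937500
step 3 [3y] zero: DF = P = 2277/2500 ≈ 0.910800
step 4 [4y] swap r/1=1021/37302: DF=(1 − 1021/37302·(0.984000+0.937500+0.910800))/(1+1021/37302) = 8979/10000 ≈ 0.897900
step 5 [5y] swap r/1=702/22949: DF=(1 − 702/22949·(0.984000+0.937500+0.910800+0.897900))/(1+702/22949) = 2149/2500 ≈ 0.859600
step 6 [6y] swap r/1=1723/54175: DF=(1 − 1723/54175·(0.984000+0.937500+0.910800+0.897900+0.859600))/(1+1723/54175) = 8277/10000 ≈ 0.827700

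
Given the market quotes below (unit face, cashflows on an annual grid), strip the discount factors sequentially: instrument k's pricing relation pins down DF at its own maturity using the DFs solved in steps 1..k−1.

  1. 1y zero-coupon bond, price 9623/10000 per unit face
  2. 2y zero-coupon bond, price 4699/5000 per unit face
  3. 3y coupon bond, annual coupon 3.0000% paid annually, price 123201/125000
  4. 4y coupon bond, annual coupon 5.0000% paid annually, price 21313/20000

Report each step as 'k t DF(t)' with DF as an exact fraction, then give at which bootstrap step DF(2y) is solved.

1 1 9623/10000
2 2 4699/5000
3 3 1803/2000
4 4 4407/5000
DF(2y) is solved at step 2

step 1 [1y] zero: DF = P = 9623/10000 ≈ 0.962300
step 2 [2y] zero: DF = P = 4699/5000 ≈ 0.939800
step 3 [3y] bond c/1=3/100: DF=(123201/125000 − 3/100·(0.962300+0.939800))/(1+3/100) = 1803/2000 ≈ 0.901500
step 4 [4y] bond c/1=1/20: DF=(21313/20000 − 1/20·(0.962300+0.939800+0.901500))/(1+1/20) = 4407/5000 ≈ 0.881400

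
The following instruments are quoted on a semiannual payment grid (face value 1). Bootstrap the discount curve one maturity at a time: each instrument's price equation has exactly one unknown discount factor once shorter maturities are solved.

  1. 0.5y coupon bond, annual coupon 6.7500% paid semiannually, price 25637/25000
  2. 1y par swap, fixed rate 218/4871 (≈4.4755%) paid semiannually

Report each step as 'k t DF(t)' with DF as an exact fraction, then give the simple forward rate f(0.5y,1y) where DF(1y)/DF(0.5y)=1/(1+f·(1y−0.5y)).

1 1/2 124/125
2 1 2391/2500
f(0.5y,1y) = ((124/125)/(2391/2500) − 1)/(1/2) = 178/2391 ≈ 7.4446%

step 1 [0.5y] bond c/2=27/800: DF=(25637/25000 − 27/800·(0))/(1+27/800) = 124/125 ≈ 0.992000
step 2 [1y] swap r/2=109/4871: DF=(1 − 109/4871·(0.992000))/(1+109/4871) = 2391/2500 ≈ 0.956400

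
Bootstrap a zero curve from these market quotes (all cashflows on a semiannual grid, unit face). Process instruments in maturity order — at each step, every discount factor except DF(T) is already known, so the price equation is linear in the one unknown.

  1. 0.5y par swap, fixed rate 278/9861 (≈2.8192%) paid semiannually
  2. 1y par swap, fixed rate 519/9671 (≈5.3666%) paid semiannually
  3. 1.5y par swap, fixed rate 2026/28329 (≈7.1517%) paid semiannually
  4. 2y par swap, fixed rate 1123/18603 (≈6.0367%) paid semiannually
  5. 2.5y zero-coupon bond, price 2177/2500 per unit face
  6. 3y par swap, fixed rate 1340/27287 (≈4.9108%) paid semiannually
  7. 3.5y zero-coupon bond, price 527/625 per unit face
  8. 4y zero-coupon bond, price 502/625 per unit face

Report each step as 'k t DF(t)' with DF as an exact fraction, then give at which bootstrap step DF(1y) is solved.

1 1/2 9861/10000
2 1 9481/10000
3 3/2 8987/10000
4 2 8877/10000
5 5/2 2177/2500
6 3 433/500
7 7/2 527/625
8 4 502/625
DF(1y) is solved at step 2

step 1 [0.5y] swap r/2=139/9861: DF=(1 − 139/9861·(0))/(1+139/9861) = 9861/10000 ≈ 0.986100
step 2 [1y] swap r/2=519/19342: DF=(1 − 519/19342·(0.986100))/(1+519/19342) = 9481/10000 ≈ 0.948100
step 3 [1.5y] swap r/2=1013/28329: DF=(1 − 1013/28329·(0.986100+0.948100))/(1+1013/28329) = 8987/10000 ≈ 0.898700
step 4 [2y] swap r/2=1123/37206: DF=(1 − 1123/37206·(0.986100+0.948100+0.898700))/(1+1123/37206) = 8877/10000 ≈ 0.887700
step 5 [2.5y] zero: DF = P = 2177/2500 ≈ 0.870800
step 6 [3y] swap r/2=670/27287: DF=(1 − 670/27287·(0.986100+0.948100+0.898700+0.887700+0.870800))/(1+670/27287) = 433/500 ≈ 0.866000
step 7 [3.5y] zero: DF = P = 527/625 ≈ 0.843200
step 8 [4y] zero: DF = P = 502/625 ≈ 0.803200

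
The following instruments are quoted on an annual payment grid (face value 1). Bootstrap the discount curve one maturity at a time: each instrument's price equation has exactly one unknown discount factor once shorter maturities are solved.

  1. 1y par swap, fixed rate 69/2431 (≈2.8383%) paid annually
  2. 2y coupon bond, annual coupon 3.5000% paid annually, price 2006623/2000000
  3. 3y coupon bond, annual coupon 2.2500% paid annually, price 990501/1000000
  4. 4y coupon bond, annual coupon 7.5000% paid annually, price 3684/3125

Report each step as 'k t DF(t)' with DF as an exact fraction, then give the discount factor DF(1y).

step 1 [1y] swap r/1=69/2431: DF=(1 − 69/2431·(0))/(1+69/2431) = 2431/2500 ≈ 0.972400
step 2 [2y] bond c/1=7/200: DF=(2006623/2000000 − 7/200·(0.972400))/(1+7/200) = 1873/2000 ≈ 0.936500
step 3 [3y] bond c/1=9/400: DF=(990501/1000000 − 9/400·(0.972400+0.936500))/(1+9/400) = 9267/10000 ≈ 0.926700
step 4 [4y] bond c/1=3/40: DF=(3684/3125 − 3/40·(0.972400+0.936500+0.926700))/(1+3/40) = 2247/2500 ≈ 0.898800

1 1 2431/2500
2 2 1873/2000
3 3 9267/10000
4 4 2247/2500
DF(1y) = 2431/2500 ≈ 0.972400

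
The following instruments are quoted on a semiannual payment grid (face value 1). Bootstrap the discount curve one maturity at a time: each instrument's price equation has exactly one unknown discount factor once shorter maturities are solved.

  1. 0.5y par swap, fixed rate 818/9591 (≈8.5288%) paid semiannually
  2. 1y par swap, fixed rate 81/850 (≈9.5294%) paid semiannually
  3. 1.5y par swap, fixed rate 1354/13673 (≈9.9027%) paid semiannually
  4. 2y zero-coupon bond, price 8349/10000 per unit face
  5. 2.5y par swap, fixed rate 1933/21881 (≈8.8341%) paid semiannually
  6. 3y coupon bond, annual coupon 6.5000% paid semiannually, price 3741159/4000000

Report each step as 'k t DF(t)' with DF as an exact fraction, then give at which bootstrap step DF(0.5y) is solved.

step 1 [0.5y] swap r/2=409/9591: DF=(1 − 409/9591·(0))/(1+409/9591) = 9591/10000 ≈ 0.959100
step 2 [1y] swap r/2=81/1700: DF=(1 − 81/1700·(0.959100))/(1+81/1700) = 9109/10000 ≈ 0.910900
step 3 [1.5y] swap r/2=677/13673: DF=(1 − 677/13673·(0.959100+0.910900))/(1+677/13673) = 4323/5000 ≈ 0.864600
step 4 [2y] zero: DF = P = 8349/10000 ≈ 0.834900
step 5 [2.5y] swap r/2=1933/43762: DF=(1 − 1933/43762·(0.959100+0.910900+0.864600+0.834900))/(1+1933/43762) = 8067/10000 ≈ 0.806700
step 6 [3y] bond c/2=13/400: DF=(3741159/4000000 − 13/400·(0.959100+0.910900+0.864600+0.834900+0.806700))/(1+13/400) = 7681/10000 ≈ 0.768100

1 1/2 9591/10000
2 1 9109/10000
3 3/2 4323/5000
4 2 8349/10000
5 5/2 8067/10000
6 3 7681/10000
DF(0.5y) is solved at step 1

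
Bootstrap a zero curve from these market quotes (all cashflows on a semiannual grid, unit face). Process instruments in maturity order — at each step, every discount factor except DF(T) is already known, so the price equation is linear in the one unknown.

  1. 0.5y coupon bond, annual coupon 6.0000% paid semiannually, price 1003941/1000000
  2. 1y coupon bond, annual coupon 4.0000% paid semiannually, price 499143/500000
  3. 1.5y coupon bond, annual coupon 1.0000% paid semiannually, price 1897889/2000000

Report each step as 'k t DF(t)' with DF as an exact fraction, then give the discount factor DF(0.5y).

step 1 [0.5y] bond c/2=3/100: DF=(1003941/1000000 − 3/100·(0))/(1+3/100) = 9747/10000 ≈ 0.974700
step 2 [1y] bond c/2=1/50: DF=(499143/500000 − 1/50·(0.974700))/(1+1/50) = 2399/2500 ≈ 0.959600
step 3 [1.5y] bond c/2=1/200: DF=(1897889/2000000 − 1/200·(0.974700+0.959600))/(1+1/200) = 4673/5000 ≈ 0.934600

1 1/2 9747/10000
2 1 2399/2500
3 3/2 4673/5000
DF(0.5y) = 9747/10000 ≈ 0.974700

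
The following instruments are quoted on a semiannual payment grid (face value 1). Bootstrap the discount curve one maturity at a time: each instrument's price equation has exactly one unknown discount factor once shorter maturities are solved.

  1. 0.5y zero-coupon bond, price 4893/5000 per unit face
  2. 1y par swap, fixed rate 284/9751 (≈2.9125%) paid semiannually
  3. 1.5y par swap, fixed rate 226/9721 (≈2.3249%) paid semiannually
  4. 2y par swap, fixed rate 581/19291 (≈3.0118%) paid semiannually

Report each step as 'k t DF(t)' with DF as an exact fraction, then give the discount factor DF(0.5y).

step 1 [0.5y] zero: DF = P = 4893/5000 ≈ 0.978600
step 2 [1y] swap r/2=142/9751: DF=(1 − 142/9751·(0.978600))/(1+142/9751) = 2429/2500 ≈ 0.971600
step 3 [1.5y] swap r/2=113/9721: DF=(1 − 113/9721·(0.978600+0.971600))/(1+113/9721) = 9661/10000 ≈ 0.966100
step 4 [2y] swap r/2=581/38582: DF=(1 − 581/38582·(0.978600+0.971600+0.966100))/(1+581/38582) = 9419/10000 ≈ 0.941900

1 1/2 4893/5000
2 1 2429/2500
3 3/2 9661/10000
4 2 9419/10000
DF(0.5y) = 4893/5000 ≈ 0.978600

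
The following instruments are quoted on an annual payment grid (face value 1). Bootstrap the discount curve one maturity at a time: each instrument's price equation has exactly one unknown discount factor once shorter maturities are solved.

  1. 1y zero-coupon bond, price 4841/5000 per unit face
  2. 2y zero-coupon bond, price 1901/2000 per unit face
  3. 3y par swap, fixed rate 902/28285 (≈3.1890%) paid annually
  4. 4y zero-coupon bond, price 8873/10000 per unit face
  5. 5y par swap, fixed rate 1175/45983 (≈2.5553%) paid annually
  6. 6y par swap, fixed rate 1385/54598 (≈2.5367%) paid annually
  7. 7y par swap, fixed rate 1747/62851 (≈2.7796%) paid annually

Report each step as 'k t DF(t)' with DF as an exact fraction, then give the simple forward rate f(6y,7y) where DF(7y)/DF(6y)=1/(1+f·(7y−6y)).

1 1 4841/5000
2 2 1901/2000
3 3 4549/5000
4 4 8873/10000
5 5 353/400
6 6 1723/2000
7 7 8253/10000
f(6y,7y) = ((1723/2000)/(8253/10000) − 1)/(1) = 362/8253 ≈ 4.3863%

step 1 [1y] zero: DF = P = 4841/5000 ≈ 0.968200
step 2 [2y] zero: DF = P = 1901/2000 ≈ 0.950500
step 3 [3y] swap r/1=902/28285: DF=(1 − 902/28285·(0.968200+0.950500))/(1+902/28285) = 4549/5000 ≈ 0.909800
step 4 [4y] zero: DF = P = 8873/10000 ≈ 0.887300
step 5 [5y] swap r/1=1175/45983: DF=(1 − 1175/45983·(0.968200+0.950500+0.909800+0.887300))/(1+1175/45983) = 353/400 ≈ 0.882500
step 6 [6y] swap r/1=1385/54598: DF=(1 − 1385/54598·(0.968200+0.950500+0.909800+0.887300+0.882500))/(1+1385/54598) = 1723/2000 ≈ 0.861500
step 7 [7y] swap r/1=1747/62851: DF=(1 − 1747/62851·(0.968200+0.950500+0.909800+0.887300+0.882500+0.861500))/(1+1747/62851) = 8253/10000 ≈ 0.825300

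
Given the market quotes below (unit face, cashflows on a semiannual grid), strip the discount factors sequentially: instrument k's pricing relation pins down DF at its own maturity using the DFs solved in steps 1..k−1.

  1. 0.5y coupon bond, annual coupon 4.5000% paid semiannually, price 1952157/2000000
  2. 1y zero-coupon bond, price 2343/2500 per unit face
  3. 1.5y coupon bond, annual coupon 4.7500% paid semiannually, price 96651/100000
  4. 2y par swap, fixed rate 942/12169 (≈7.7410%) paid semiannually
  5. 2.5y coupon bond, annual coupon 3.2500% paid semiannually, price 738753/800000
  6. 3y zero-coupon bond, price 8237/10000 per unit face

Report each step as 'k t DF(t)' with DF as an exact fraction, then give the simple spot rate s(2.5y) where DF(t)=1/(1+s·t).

1 1/2 4773/5000
2 1 2343/2500
3 3/2 4501/5000
4 2 8587/10000
5 5/2 8503/10000
6 3 8237/10000
s(2.5y) = (1/(8503/10000) − 1)/(5/2) = 2994/42515 ≈ 7.0422%

step 1 [0.5y] bond c/2=9/400: DF=(1952157/2000000 − 9/400·(0))/(1+9/400) = 4773/5000 ≈ 0.954600
step 2 [1y] zero: DF = P = 2343/2500 ≈ 0.937200
step 3 [1.5y] bond c/2=19/800: DF=(96651/100000 − 19/800·(0.954600+0.937200))/(1+19/800) = 4501/5000 ≈ 0.900200
step 4 [2y] swap r/2=471/12169: DF=(1 − 471/12169·(0.954600+0.937200+0.900200))/(1+471/12169) = 8587/10000 ≈ 0.858700
step 5 [2.5y] bond c/2=13/800: DF=(738753/800000 − 13/800·(0.954600+0.937200+0.900200+0.858700))/(1+13/800) = 8503/10000 ≈ 0.850300
step 6 [3y] zero: DF = P = 8237/10000 ≈ 0.823700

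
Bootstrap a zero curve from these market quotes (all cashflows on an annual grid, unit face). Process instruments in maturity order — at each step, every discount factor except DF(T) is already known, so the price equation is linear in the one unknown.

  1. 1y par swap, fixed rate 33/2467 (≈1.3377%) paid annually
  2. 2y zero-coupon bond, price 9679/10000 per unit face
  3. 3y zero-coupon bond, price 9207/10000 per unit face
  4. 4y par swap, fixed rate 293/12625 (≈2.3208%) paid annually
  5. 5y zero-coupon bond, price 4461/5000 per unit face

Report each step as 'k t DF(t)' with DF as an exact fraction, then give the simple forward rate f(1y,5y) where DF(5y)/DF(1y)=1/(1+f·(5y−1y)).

1 1 2467/2500
2 2 9679/10000
3 3 9207/10000
4 4 9121/10000
5 5 4461/5000
f(1y,5y) = ((2467/2500)/(4461/5000) − 1)/(4) = 473/17844 ≈ 2.6508%

step 1 [1y] swap r/1=33/2467: DF=(1 − 33/2467·(0))/(1+33/2467) = 2467/2500 ≈ 0.986800
step 2 [2y] zero: DF = P = 9679/10000 ≈ 0.967900
step 3 [3y] zero: DF = P = 9207/10000 ≈ 0.920700
step 4 [4y] swap r/1=293/12625: DF=(1 − 293/12625·(0.986800+0.967900+0.920700))/(1+293/12625) = 9121/10000 ≈ 0.912100
step 5 [5y] zero: DF = P = 4461/5000 ≈ 0.892200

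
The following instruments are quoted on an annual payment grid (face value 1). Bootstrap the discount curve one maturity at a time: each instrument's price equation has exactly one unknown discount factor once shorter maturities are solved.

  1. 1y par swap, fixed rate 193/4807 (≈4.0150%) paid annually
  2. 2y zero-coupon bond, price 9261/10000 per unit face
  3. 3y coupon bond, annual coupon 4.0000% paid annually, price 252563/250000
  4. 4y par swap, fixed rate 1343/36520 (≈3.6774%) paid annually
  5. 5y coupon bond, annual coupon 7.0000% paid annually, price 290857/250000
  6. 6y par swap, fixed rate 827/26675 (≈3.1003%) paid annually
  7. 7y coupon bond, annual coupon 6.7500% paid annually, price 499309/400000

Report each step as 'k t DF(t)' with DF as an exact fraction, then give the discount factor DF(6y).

1 1 4807/5000
2 2 9261/10000
3 3 2247/2500
4 4 8657/10000
5 5 2121/2500
6 6 4173/5000
7 7 104/125
DF(6y) = 4173/5000 ≈ 0.834600

step 1 [1y] swap r/1=193/4807: DF=(1 − 193/4807·(0))/(1+193/4807) = 4807/5000 ≈ 0.961400
step 2 [2y] zero: DF = P = 9261/10000 ≈ 0.926100
step 3 [3y] bond c/1=1/25: DF=(252563/250000 − 1/25·(0.961400+0.926100))/(1+1/25) = 2247/2500 ≈ 0.898800
step 4 [4y] swap r/1=1343/36520: DF=(1 − 1343/36520·(0.961400+0.926100+0.898800))/(1+1343/36520) = 8657/10000 ≈ 0.865700
step 5 [5y] bond c/1=7/100: DF=(290857/250000 − 7/100·(0.961400+0.926100+0.898800+0.865700))/(1+7/100) = 2121/2500 ≈ 0.848400
step 6 [6y] swap r/1=827/26675: DF=(1 − 827/26675·(0.961400+0.926100+0.898800+0.865700+0.848400))/(1+827/26675) = 4173/5000 ≈ 0.834600
step 7 [7y] bond c/1=27/400: DF=(499309/400000 − 27/400·(0.961400+0.926100+0.898800+0.865700+0.848400+0.834600))/(1+27/400) = 104/125 ≈ 0.832000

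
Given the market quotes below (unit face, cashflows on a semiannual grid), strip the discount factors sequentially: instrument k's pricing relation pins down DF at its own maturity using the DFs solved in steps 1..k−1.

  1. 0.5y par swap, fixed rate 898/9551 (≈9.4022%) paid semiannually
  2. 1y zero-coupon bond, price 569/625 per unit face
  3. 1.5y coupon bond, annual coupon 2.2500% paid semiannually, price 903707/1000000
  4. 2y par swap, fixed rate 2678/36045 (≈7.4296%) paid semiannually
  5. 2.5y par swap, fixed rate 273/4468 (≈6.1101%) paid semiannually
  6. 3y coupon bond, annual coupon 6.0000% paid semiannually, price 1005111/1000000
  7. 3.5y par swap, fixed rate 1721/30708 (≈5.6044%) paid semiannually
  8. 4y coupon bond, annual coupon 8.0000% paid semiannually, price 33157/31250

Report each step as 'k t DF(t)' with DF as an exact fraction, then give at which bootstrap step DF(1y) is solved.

step 1 [0.5y] swap r/2=449/9551: DF=(1 − 449/9551·(0))/(1+449/9551) = 9551/10000 ≈ 0.955100
step 2 [1y] zero: DF = P = 569/625 ≈ 0.910400
step 3 [1.5y] bond c/2=9/800: DF=(903707/1000000 − 9/800·(0.955100+0.910400))/(1+9/800) = 8729/10000 ≈ 0.872900
step 4 [2y] swap r/2=1339/36045: DF=(1 − 1339/36045·(0.955100+0.910400+0.872900))/(1+1339/36045) = 8661/10000 ≈ 0.866100
step 5 [2.5y] swap r/2=273/8936: DF=(1 − 273/8936·(0.955100+0.910400+0.872900+0.866100))/(1+273/8936) = 1727/2000 ≈ 0.863500
step 6 [3y] bond c/2=3/100: DF=(1005111/1000000 − 3/100·(0.955100+0.910400+0.872900+0.866100+0.863500))/(1+3/100) = 8457/10000 ≈ 0.845700
step 7 [3.5y] swap r/2=1721/61416: DF=(1 − 1721/61416·(0.955100+0.910400+0.872900+0.866100+0.863500+0.845700))/(1+1721/61416) = 8279/10000 ≈ 0.827900
step 8 [4y] bond c/2=1/25: DF=(33157/31250 − 1/25·(0.955100+0.910400+0.872900+0.866100+0.863500+0.845700+0.827900))/(1+1/25) = 98/125 ≈ 0.784000

1 1/2 9551/10000
2 1 569/625
3 3/2 8729/10000
4 2 8661/10000
5 5/2 1727/2000
6 3 8457/10000
7 7/2 8279/10000
8 4 98/125
DF(1y) is solved at step 2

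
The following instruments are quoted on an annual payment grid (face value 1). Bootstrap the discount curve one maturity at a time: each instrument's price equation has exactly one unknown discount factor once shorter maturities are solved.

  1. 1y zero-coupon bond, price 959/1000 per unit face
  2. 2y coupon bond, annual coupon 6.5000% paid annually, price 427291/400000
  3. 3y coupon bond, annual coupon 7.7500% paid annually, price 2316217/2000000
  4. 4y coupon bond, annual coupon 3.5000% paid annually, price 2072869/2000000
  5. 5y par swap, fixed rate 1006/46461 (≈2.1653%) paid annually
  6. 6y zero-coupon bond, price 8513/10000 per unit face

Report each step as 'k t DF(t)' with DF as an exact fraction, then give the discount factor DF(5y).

step 1 [1y] zero: DF = P = 959/1000 ≈ 0.959000
step 2 [2y] bond c/1=13/200: DF=(427291/400000 − 13/200·(0.959000))/(1+13/200) = 1889/2000 ≈ 0.944500
step 3 [3y] bond c/1=31/400: DF=(2316217/2000000 − 31/400·(0.959000+0.944500))/(1+31/400) = 9379/10000 ≈ 0.937900
step 4 [4y] bond c/1=7/200: DF=(2072869/2000000 − 7/200·(0.959000+0.944500+0.937900))/(1+7/200) = 9053/10000 ≈ 0.905300
step 5 [5y] swap r/1=1006/46461: DF=(1 − 1006/46461·(0.959000+0.944500+0.937900+0.905300))/(1+1006/46461) = 4497/5000 ≈ 0.899400
step 6 [6y] zero: DF = P = 8513/10000 ≈ 0.851300

1 1 959/1000
2 2 1889/2000
3 3 9379/10000
4 4 9053/10000
5 5 4497/5000
6 6 8513/10000
DF(5y) = 4497/5000 ≈ 0.899400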